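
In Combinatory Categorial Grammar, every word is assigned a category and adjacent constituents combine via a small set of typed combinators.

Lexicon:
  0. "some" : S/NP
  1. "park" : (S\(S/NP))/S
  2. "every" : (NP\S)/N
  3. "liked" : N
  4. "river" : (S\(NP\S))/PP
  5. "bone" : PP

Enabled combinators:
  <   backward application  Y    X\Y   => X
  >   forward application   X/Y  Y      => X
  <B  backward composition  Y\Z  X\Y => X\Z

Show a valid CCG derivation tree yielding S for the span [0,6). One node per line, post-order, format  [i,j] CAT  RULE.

[0,1] S/NP  lex  "some"
[1,2] (S\(S/NP))/S  lex  "park"
[2,3] (NP\S)/N  lex  "every"
[3,4] N  lex  "liked"
[2,4] NP\S  >  k=3
[4,5] (S\(NP\S))/PP  lex  "river"
[5,6] PP  lex  "bone"
[4,6] S\(NP\S)  >  k=5
[2,6] S  <  k=4
[1,6] S\(S/NP)  >  k=2
[0,6] S  <  k=1

[0,6] S   <
  [0,1] "some" : S/NP
  [1,6] S\(S/NP)   >
    [1,2] "park" : (S\(S/NP))/S
    [2,6] S   <
      [2,4] NP\S   >
        [2,3] "every" : (NP\S)/N
        [3,4] "liked" : N
      [4,6] S\(NP\S)   >
        [4,5] "river" : (S\(NP\S))/PP
        [5,6] "bone" : PP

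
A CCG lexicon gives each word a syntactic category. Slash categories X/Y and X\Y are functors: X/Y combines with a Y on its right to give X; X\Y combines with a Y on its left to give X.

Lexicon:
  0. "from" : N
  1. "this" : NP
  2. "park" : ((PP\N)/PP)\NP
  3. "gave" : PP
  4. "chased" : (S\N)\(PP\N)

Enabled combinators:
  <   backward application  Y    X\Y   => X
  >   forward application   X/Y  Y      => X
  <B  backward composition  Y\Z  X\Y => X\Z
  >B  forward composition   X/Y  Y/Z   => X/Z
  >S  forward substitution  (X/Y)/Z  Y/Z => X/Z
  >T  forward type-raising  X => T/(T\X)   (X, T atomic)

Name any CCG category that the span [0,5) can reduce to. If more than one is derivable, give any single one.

S

[0,5] S   <
  [0,1] "from" : N
  [1,5] S\N   <
    [1,4] PP\N   >
      [1,3] (PP\N)/PP   <
        [1,2] "this" : NP
        [2,3] "park" : ((PP\N)/PP)\NP
      [3,4] "gave" : PP
    [4,5] "chased" : (S\N)\(PP\N)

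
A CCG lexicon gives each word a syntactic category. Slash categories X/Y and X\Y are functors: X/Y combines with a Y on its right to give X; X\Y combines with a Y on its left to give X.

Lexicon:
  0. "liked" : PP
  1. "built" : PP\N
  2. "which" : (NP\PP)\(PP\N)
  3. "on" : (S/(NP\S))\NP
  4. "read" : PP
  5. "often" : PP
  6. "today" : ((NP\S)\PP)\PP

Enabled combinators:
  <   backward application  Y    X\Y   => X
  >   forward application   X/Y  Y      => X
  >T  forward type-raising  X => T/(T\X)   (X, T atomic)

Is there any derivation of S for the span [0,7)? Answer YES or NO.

YES

[0,7] S   >
  [0,4] S/(NP\S)   <
    [0,3] NP   <
      [0,1] "liked" : PP
      [1,3] NP\PP   <
        [1,2] "built" : PP\N
        [2,3] "which" : (NP\PP)\(PP\N)
    [3,4] "on" : (S/(NP\S))\NP
  [4,7] NP\S   <
    [4,5] "read" : PP
    [5,7] (NP\S)\PP   <
      [5,6] "often" : PP
      [6,7] "today" : ((NP\S)\PP)\PP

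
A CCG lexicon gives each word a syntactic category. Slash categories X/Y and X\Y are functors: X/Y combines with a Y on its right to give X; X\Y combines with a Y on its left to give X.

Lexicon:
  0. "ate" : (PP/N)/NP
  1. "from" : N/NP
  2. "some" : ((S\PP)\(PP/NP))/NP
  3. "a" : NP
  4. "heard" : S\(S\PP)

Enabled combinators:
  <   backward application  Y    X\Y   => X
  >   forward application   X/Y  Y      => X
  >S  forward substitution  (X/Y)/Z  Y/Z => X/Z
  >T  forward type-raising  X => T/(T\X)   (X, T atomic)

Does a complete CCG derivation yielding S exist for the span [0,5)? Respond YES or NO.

[0,5] S   <
  [0,4] S\PP   <
    [0,2] PP/NP   >S
      [0,1] "ate" : (PP/N)/NP
      [1,2] "from" : N/NP
    [2,4] (S\PP)\(PP/NP)   >
      [2,3] "some" : ((S\PP)\(PP/NP))/NP
      [3,4] "a" : NP
  [4,5] "heard" : S\(S\PP)

YES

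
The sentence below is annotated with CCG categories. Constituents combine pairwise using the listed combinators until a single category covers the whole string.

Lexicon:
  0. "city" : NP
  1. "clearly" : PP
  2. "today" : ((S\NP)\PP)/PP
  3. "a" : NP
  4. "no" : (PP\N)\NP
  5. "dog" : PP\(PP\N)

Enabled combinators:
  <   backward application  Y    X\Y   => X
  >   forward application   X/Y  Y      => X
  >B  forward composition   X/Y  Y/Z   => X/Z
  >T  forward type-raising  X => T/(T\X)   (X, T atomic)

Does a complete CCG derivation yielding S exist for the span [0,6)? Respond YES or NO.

[0,6] S   <
  [0,1] "city" : NP
  [1,6] S\NP   <
    [1,2] "clearly" : PP
    [2,6] (S\NP)\PP   >
      [2,3] "today" : ((S\NP)\PP)/PP
      [3,6] PP   <
        [3,5] PP\N   <
          [3,4] "a" : NP
          [4,5] "no" : (PP\N)\NP
        [5,6] "dog" : PP\(PP\N)

YES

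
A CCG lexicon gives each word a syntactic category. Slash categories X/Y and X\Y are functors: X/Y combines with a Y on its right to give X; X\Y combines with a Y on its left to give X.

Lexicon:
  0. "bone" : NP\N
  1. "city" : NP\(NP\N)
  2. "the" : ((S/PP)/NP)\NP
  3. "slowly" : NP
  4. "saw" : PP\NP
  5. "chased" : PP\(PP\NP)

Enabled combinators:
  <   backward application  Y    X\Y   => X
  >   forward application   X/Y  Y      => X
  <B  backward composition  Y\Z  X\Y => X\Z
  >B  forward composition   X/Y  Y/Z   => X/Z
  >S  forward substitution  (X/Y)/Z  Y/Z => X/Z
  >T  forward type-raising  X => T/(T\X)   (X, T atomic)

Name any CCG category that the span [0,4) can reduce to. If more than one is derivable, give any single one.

S/PP

[0,6] S   >
  [0,4] S/PP   >
    [0,3] (S/PP)/NP   <
      [0,2] NP   <
        [0,1] "bone" : NP\N
        [1,2] "city" : NP\(NP\N)
      [2,3] "the" : ((S/PP)/NP)\NP
    [3,4] "slowly" : NP
  [4,6] PP   <
    [4,5] "saw" : PP\NP
    [5,6] "chased" : PP\(PP\NP)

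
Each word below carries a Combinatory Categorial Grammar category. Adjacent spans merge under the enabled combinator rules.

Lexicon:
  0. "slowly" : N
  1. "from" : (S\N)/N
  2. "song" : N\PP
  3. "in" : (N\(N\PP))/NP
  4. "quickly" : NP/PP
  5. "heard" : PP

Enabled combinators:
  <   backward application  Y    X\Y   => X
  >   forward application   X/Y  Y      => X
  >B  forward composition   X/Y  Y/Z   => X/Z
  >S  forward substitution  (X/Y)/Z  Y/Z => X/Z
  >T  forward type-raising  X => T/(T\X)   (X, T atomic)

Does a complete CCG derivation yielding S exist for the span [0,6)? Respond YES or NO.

YES

[0,6] S   >
  [0,1] S/(S\N)   >T
    [0,1] "slowly" : N
  [1,6] S\N   >
    [1,2] "from" : (S\N)/N
    [2,6] N   <
      [2,3] "song" : N\PP
      [3,6] N\(N\PP)   >
        [3,4] "in" : (N\(N\PP))/NP
        [4,6] NP   >
          [4,5] "quickly" : NP/PP
          [5,6] "heard" : PP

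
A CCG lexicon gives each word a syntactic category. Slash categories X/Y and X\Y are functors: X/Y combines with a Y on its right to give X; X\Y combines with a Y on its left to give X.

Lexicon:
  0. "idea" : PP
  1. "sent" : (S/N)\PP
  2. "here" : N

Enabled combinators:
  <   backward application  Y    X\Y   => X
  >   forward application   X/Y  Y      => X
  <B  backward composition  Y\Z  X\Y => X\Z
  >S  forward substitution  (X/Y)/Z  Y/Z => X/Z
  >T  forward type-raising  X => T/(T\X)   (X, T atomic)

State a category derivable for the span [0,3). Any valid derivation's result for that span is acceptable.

[0,3] S   >
  [0,2] S/N   <
    [0,1] "idea" : PP
    [1,2] "sent" : (S/N)\PP
  [2,3] "here" : N

S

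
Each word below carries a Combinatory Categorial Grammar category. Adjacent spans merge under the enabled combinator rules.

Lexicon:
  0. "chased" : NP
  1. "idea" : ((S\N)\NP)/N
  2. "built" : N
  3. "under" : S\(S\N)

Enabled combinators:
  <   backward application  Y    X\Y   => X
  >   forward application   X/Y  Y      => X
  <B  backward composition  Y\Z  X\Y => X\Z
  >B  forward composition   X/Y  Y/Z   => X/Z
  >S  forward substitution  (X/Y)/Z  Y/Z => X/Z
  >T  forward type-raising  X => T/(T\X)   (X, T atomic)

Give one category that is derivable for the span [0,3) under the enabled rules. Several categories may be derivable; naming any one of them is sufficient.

[0,4] S   <
  [0,3] S\N   <
    [0,1] "chased" : NP
    [1,3] (S\N)\NP   >
      [1,2] "idea" : ((S\N)\NP)/N
      [2,3] "built" : N
  [3,4] "under" : S\(S\N)

S\N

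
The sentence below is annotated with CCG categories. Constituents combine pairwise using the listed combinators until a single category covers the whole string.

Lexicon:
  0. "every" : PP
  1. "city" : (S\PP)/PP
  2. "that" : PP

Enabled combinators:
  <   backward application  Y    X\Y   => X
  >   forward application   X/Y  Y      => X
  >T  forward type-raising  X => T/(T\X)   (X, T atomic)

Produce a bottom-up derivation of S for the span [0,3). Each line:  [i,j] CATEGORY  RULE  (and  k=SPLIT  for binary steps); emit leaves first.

[0,3] S   >
  [0,1] S/(S\PP)   >T
    [0,1] "every" : PP
  [1,3] S\PP   >
    [1,2] "city" : (S\PP)/PP
    [2,3] "that" : PP

[0,1] PP  lex  "every"
[0,1] S/(S\PP)  >T
[1,2] (S\PP)/PP  lex  "city"
[2,3] PP  lex  "that"
[1,3] S\PP  >  k=2
[0,3] S  >  k=1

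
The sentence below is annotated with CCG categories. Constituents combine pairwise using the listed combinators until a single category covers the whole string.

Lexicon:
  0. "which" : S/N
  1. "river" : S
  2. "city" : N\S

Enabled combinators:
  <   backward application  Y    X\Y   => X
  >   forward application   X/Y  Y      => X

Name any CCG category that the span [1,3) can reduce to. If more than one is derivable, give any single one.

[0,3] S   >
  [0,1] "which" : S/N
  [1,3] N   <
    [1,2] "river" : S
    [2,3] "city" : N\S

N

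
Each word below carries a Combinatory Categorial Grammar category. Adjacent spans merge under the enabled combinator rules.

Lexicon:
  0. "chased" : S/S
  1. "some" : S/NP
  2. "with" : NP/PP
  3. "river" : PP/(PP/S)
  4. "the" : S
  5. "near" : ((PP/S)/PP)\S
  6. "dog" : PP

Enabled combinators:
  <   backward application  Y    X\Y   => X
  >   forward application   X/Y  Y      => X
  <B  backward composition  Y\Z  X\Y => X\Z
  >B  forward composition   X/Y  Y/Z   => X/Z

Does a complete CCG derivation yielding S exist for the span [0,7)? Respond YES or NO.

YES

[0,7] S   >
  [0,3] S/PP   >B
    [0,1] "chased" : S/S
    [1,3] S/PP   >B
      [1,2] "some" : S/NP
      [2,3] "with" : NP/PP
  [3,7] PP   >
    [3,4] "river" : PP/(PP/S)
    [4,7] PP/S   >
      [4,6] (PP/S)/PP   <
        [4,5] "the" : S
        [5,6] "near" : ((PP/S)/PP)\S
      [6,7] "dog" : PP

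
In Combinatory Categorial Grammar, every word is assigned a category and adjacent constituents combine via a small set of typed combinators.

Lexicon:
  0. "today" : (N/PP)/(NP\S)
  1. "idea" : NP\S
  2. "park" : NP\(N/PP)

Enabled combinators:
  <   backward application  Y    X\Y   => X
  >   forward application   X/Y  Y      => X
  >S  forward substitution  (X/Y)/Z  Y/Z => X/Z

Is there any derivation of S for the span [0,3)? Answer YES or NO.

NO

(N/PP)/(NP\S) NP\S NP\(N/PP)
CKY chart[0,3] = {NP}; S ∉ chart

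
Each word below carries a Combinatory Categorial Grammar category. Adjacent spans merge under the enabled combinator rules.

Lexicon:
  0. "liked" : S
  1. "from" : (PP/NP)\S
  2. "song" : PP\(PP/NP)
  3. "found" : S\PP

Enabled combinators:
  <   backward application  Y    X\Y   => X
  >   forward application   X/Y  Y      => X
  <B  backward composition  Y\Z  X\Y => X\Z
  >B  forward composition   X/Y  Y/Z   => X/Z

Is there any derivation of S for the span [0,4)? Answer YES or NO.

[0,4] S   <
  [0,3] PP   <
    [0,1] "liked" : S
    [1,3] PP\S   <B
      [1,2] "from" : (PP/NP)\S
      [2,3] "song" : PP\(PP/NP)
  [3,4] "found" : S\PP

YES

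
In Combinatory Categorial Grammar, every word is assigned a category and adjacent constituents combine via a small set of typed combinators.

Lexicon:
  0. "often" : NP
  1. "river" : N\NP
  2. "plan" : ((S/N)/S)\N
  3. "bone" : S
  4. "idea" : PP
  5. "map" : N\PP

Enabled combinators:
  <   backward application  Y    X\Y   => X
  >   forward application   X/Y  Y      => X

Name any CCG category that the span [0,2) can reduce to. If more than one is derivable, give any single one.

[0,6] S   >
  [0,4] S/N   >
    [0,3] (S/N)/S   <
      [0,2] N   <
        [0,1] "often" : NP
        [1,2] "river" : N\NP
      [2,3] "plan" : ((S/N)/S)\N
    [3,4] "bone" : S
  [4,6] N   <
    [4,5] "idea" : PP
    [5,6] "map" : N\PP

N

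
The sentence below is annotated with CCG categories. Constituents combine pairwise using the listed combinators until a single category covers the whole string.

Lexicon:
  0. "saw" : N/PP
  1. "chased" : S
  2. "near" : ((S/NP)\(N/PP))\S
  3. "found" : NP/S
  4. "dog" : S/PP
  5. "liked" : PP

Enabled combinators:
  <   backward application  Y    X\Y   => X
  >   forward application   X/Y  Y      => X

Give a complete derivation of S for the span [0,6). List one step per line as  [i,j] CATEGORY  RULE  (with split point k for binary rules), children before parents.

[0,1] N/PP  lex  "saw"
[1,2] S  lex  "chased"
[2,3] ((S/NP)\(N/PP))\S  lex  "near"
[1,3] (S/NP)\(N/PP)  <  k=2
[0,3] S/NP  <  k=1
[3,4] NP/S  lex  "found"
[4,5] S/PP  lex  "dog"
[5,6] PP  lex  "liked"
[4,6] S  >  k=5
[3,6] NP  >  k=4
[0,6] S  >  k=3

[0,6] S   >
  [0,3] S/NP   <
    [0,1] "saw" : N/PP
    [1,3] (S/NP)\(N/PP)   <
      [1,2] "chased" : S
      [2,3] "near" : ((S/NP)\(N/PP))\S
  [3,6] NP   >
    [3,4] "found" : NP/S
    [4,6] S   >
      [4,5] "dog" : S/PP
      [5,6] "liked" : PP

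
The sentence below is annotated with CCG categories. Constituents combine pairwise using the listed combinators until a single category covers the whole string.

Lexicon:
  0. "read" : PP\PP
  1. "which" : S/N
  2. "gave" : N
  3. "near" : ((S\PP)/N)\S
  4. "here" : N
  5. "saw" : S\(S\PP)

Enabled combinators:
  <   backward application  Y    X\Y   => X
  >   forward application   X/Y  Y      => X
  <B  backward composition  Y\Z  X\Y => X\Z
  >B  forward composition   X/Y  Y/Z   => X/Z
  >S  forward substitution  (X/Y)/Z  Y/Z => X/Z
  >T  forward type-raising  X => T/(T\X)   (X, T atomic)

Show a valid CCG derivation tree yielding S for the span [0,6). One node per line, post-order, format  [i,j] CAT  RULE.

[0,6] S   <
  [0,5] S\PP   <B
    [0,1] "read" : PP\PP
    [1,5] S\PP   >
      [1,4] (S\PP)/N   <
        [1,3] S   >
          [1,2] "which" : S/N
          [2,3] "gave" : N
        [3,4] "near" : ((S\PP)/N)\S
      [4,5] "here" : N
  [5,6] "saw" : S\(S\PP)

[0,1] PP\PP  lex  "read"
[1,2] S/N  lex  "which"
[2,3] N  lex  "gave"
[1,3] S  >  k=2
[3,4] ((S\PP)/N)\S  lex  "near"
[1,4] (S\PP)/N  <  k=3
[4,5] N  lex  "here"
[1,5] S\PP  >  k=4
[0,5] S\PP  <B  k=1
[5,6] S\(S\PP)  lex  "saw"
[0,6] S  <  k=5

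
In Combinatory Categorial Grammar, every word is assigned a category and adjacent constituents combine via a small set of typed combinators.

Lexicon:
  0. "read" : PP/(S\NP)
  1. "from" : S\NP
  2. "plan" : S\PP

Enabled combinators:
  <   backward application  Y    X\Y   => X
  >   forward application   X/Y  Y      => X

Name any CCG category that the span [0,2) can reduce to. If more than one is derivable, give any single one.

[0,3] S   <
  [0,2] PP   >
    [0,1] "read" : PP/(S\NP)
    [1,2] "from" : S\NP
  [2,3] "plan" : S\PP

PP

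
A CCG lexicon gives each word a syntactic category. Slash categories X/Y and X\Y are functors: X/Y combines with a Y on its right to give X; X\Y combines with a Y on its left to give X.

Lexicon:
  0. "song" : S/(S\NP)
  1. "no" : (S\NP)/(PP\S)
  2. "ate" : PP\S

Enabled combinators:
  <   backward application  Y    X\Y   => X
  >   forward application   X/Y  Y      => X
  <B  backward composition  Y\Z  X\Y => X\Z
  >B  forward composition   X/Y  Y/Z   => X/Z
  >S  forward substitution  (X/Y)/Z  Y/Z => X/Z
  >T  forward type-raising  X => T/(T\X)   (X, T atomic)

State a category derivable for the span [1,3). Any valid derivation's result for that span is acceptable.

[0,3] S   >
  [0,1] "song" : S/(S\NP)
  [1,3] S\NP   >
    [1,2] "no" : (S\NP)/(PP\S)
    [2,3] "ate" : PP\S

S\NP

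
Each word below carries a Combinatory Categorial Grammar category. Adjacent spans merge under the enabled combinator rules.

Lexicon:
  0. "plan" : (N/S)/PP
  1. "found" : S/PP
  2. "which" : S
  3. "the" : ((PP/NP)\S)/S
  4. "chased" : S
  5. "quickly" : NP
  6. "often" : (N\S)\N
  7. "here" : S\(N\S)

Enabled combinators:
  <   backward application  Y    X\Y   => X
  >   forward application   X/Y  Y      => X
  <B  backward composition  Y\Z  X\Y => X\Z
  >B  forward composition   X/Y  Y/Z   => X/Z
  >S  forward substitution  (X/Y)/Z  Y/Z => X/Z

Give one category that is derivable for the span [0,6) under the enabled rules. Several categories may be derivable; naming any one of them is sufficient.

[0,8] S   <
  [0,7] N\S   <
    [0,6] N   >
      [0,2] N/PP   >S
        [0,1] "plan" : (N/S)/PP
        [1,2] "found" : S/PP
      [2,6] PP   >
        [2,5] PP/NP   <
          [2,3] "which" : S
          [3,5] (PP/NP)\S   >
            [3,4] "the" : ((PP/NP)\S)/S
            [4,5] "chased" : S
        [5,6] "quickly" : NP
    [6,7] "often" : (N\S)\N
  [7,8] "here" : S\(N\S)

N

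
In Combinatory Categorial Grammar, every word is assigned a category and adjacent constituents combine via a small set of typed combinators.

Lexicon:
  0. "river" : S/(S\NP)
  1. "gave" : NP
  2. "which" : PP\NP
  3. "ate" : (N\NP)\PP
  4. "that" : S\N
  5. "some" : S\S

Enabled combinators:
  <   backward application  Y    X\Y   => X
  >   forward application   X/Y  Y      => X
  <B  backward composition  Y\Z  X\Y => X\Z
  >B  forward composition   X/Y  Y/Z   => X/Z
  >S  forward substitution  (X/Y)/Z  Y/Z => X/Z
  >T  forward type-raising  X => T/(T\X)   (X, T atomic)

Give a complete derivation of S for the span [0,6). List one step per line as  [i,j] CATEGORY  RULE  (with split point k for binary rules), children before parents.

[0,6] S   >
  [0,1] "river" : S/(S\NP)
  [1,6] S\NP   <B
    [1,4] N\NP   <
      [1,3] PP   >
        [1,2] PP/(PP\NP)   >T
          [1,2] "gave" : NP
        [2,3] "which" : PP\NP
      [3,4] "ate" : (N\NP)\PP
    [4,6] S\N   <B
      [4,5] "that" : S\N
      [5,6] "some" : S\S

[0,1] S/(S\NP)  lex  "river"
[1,2] NP  lex  "gave"
[1,2] PP/(PP\NP)  >T
[2,3] PP\NP  lex  "which"
[1,3] PP  >  k=2
[3,4] (N\NP)\PP  lex  "ate"
[1,4] N\NP  <  k=3
[4,5] S\N  lex  "that"
[5,6] S\S  lex  "some"
[4,6] S\N  <B  k=5
[1,6] S\NP  <B  k=4
[0,6] S  >  k=1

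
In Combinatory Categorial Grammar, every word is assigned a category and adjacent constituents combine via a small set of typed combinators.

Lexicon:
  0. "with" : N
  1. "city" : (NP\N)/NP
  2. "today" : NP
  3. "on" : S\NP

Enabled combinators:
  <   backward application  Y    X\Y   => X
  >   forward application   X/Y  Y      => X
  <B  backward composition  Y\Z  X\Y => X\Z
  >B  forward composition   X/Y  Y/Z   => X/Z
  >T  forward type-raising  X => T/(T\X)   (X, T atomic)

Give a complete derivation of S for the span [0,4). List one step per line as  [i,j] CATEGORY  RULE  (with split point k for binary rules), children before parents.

[0,1] N  lex  "with"
[0,1] S/(S\N)  >T
[1,2] (NP\N)/NP  lex  "city"
[2,3] NP  lex  "today"
[1,3] NP\N  >  k=2
[3,4] S\NP  lex  "on"
[1,4] S\N  <B  k=3
[0,4] S  >  k=1

[0,4] S   >
  [0,1] S/(S\N)   >T
    [0,1] "with" : N
  [1,4] S\N   <B
    [1,3] NP\N   >
      [1,2] "city" : (NP\N)/NP
      [2,3] "today" : NP
    [3,4] "on" : S\NP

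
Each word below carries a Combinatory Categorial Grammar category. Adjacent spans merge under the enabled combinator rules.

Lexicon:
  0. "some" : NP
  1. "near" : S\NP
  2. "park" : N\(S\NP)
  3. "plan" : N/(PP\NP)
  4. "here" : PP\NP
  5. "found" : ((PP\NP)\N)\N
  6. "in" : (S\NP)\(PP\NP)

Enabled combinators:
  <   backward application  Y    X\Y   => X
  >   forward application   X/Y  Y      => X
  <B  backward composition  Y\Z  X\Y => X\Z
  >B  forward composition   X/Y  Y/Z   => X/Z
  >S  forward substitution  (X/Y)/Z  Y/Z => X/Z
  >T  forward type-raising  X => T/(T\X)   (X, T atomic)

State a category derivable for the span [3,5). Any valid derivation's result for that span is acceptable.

[0,7] S   <
  [0,1] "some" : NP
  [1,7] S\NP   <
    [1,6] PP\NP   <
      [1,3] N   <
        [1,2] "near" : S\NP
        [2,3] "park" : N\(S\NP)
      [3,6] (PP\NP)\N   <
        [3,5] N   >
          [3,4] "plan" : N/(PP\NP)
          [4,5] "here" : PP\NP
        [5,6] "found" : ((PP\NP)\N)\N
    [6,7] "in" : (S\NP)\(PP\NP)

N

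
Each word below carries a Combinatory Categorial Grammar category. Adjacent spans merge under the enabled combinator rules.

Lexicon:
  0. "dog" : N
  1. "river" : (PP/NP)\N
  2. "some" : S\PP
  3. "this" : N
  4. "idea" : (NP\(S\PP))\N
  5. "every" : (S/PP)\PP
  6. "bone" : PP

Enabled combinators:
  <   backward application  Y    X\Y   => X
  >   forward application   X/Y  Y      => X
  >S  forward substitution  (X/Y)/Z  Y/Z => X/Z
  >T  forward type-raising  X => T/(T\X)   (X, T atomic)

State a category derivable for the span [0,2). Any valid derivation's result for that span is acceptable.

PP/NP

[0,7] S   >
  [0,6] S/PP   <
    [0,5] PP   >
      [0,2] PP/NP   <
        [0,1] "dog" : N
        [1,2] "river" : (PP/NP)\N
      [2,5] NP   <
        [2,3] "some" : S\PP
        [3,5] NP\(S\PP)   <
          [3,4] "this" : N
          [4,5] "idea" : (NP\(S\PP))\N
    [5,6] "every" : (S/PP)\PP
  [6,7] "bone" : PP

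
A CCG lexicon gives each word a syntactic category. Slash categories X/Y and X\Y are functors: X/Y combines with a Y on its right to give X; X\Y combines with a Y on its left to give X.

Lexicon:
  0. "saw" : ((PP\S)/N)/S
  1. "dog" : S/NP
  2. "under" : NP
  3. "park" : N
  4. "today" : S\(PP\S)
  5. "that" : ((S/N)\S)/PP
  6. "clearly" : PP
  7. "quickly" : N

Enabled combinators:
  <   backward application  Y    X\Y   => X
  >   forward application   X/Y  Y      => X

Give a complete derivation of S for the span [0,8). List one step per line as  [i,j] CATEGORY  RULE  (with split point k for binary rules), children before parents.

[0,8] S   >
  [0,7] S/N   <
    [0,5] S   <
      [0,4] PP\S   >
        [0,3] (PP\S)/N   >
          [0,1] "saw" : ((PP\S)/N)/S
          [1,3] S   >
            [1,2] "dog" : S/NP
            [2,3] "under" : NP
        [3,4] "park" : N
      [4,5] "today" : S\(PP\S)
    [5,7] (S/N)\S   >
      [5,6] "that" : ((S/N)\S)/PP
      [6,7] "clearly" : PP
  [7,8] "quickly" : N

[0,1] ((PP\S)/N)/S  lex  "saw"
[1,2] S/NP  lex  "dog"
[2,3] NP  lex  "under"
[1,3] S  >  k=2
[0,3] (PP\S)/N  >  k=1
[3,4] N  lex  "park"
[0,4] PP\S  >  k=3
[4,5] S\(PP\S)  lex  "today"
[0,5] S  <  k=4
[5,6] ((S/N)\S)/PP  lex  "that"
[6,7] PP  lex  "clearly"
[5,7] (S/N)\S  >  k=6
[0,7] S/N  <  k=5
[7,8] N  lex  "quickly"
[0,8] S  >  k=7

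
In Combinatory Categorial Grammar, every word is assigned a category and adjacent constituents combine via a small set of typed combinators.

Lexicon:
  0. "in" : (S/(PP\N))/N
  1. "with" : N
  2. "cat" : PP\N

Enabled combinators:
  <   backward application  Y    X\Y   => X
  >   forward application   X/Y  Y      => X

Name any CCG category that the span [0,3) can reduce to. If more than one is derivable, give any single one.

S

[0,3] S   >
  [0,2] S/(PP\N)   >
    [0,1] "in" : (S/(PP\N))/N
    [1,2] "with" : N
  [2,3] "cat" : PP\N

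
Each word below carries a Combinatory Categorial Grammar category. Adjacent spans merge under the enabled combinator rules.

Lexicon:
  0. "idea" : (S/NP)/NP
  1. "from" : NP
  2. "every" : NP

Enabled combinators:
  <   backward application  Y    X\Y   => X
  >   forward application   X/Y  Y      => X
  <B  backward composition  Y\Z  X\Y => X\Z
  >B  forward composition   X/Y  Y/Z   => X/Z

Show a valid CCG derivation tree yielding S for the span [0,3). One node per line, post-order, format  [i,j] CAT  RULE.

[0,1] (S/NP)/NP  lex  "idea"
[1,2] NP  lex  "from"
[0,2] S/NP  >  k=1
[2,3] NP  lex  "every"
[0,3] S  >  k=2

[0,3] S   >
  [0,2] S/NP   >
    [0,1] "idea" : (S/NP)/NP
    [1,2] "from" : NP
  [2,3] "every" : NP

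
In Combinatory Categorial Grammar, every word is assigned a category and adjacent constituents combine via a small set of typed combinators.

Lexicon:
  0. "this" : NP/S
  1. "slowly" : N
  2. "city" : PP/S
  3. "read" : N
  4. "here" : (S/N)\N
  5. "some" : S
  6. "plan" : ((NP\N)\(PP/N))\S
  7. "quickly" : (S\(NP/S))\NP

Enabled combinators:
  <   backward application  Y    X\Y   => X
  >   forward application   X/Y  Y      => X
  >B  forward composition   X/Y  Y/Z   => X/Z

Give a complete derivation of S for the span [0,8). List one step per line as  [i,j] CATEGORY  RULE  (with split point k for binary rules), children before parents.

[0,1] NP/S  lex  "this"
[1,2] N  lex  "slowly"
[2,3] PP/S  lex  "city"
[3,4] N  lex  "read"
[4,5] (S/N)\N  lex  "here"
[3,5] S/N  <  k=4
[2,5] PP/N  >B  k=3
[5,6] S  lex  "some"
[6,7] ((NP\N)\(PP/N))\S  lex  "plan"
[5,7] (NP\N)\(PP/N)  <  k=6
[2,7] NP\N  <  k=5
[1,7] NP  <  k=2
[7,8] (S\(NP/S))\NP  lex  "quickly"
[1,8] S\(NP/S)  <  k=7
[0,8] S  <  k=1

[0,8] S   <
  [0,1] "this" : NP/S
  [1,8] S\(NP/S)   <
    [1,7] NP   <
      [1,2] "slowly" : N
      [2,7] NP\N   <
        [2,5] PP/N   >B
          [2,3] "city" : PP/S
          [3,5] S/N   <
            [3,4] "read" : N
            [4,5] "here" : (S/N)\N
        [5,7] (NP\N)\(PP/N)   <
          [5,6] "some" : S
          [6,7] "plan" : ((NP\N)\(PP/N))\S
    [7,8] "quickly" : (S\(NP/S))\NP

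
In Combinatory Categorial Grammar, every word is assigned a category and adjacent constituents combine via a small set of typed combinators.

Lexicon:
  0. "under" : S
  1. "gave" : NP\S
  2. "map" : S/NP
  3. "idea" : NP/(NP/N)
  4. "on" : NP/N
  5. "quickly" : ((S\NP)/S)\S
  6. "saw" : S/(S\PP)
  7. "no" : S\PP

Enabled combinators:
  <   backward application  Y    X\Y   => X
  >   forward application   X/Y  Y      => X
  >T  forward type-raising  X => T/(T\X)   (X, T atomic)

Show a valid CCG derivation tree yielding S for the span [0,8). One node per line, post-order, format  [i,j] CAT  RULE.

[0,8] S   <
  [0,2] NP   >
    [0,1] NP/(NP\S)   >T
      [0,1] "under" : S
    [1,2] "gave" : NP\S
  [2,8] S\NP   >
    [2,6] (S\NP)/S   <
      [2,5] S   >
        [2,3] "map" : S/NP
        [3,5] NP   >
          [3,4] "idea" : NP/(NP/N)
          [4,5] "on" : NP/N
      [5,6] "quickly" : ((S\NP)/S)\S
    [6,8] S   >
      [6,7] "saw" : S/(S\PP)
      [7,8] "no" : S\PP

[0,1] S  lex  "under"
[0,1] NP/(NP\S)  >T
[1,2] NP\S  lex  "gave"
[0,2] NP  >  k=1
[2,3] S/NP  lex  "map"
[3,4] NP/(NP/N)  lex  "idea"
[4,5] NP/N  lex  "on"
[3,5] NP  >  k=4
[2,5] S  >  k=3
[5,6] ((S\NP)/S)\S  lex  "quickly"
[2,6] (S\NP)/S  <  k=5
[6,7] S/(S\PP)  lex  "saw"
[7,8] S\PP  lex  "no"
[6,8] S  >  k=7
[2,8] S\NP  >  k=6
[0,8] S  <  k=2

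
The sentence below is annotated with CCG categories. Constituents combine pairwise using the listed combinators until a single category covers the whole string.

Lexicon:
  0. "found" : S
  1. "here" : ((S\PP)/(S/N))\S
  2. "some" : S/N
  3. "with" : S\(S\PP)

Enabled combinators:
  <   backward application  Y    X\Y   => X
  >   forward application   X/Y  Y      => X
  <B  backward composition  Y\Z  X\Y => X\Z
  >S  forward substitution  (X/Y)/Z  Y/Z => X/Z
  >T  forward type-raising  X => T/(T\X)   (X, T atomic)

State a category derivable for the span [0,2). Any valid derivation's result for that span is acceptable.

(S\PP)/(S/N)

[0,4] S   <
  [0,3] S\PP   >
    [0,2] (S\PP)/(S/N)   <
      [0,1] "found" : S
      [1,2] "here" : ((S\PP)/(S/N))\S
    [2,3] "some" : S/N
  [3,4] "with" : S\(S\PP)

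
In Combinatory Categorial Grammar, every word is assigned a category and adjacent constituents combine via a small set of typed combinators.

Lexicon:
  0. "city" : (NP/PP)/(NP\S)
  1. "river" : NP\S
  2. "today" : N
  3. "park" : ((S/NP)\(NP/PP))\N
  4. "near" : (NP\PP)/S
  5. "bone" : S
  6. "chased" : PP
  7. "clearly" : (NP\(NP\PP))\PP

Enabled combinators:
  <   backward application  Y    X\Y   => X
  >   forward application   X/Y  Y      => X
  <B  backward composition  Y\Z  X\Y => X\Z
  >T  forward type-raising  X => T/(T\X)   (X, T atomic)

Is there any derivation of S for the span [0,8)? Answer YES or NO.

YES

[0,8] S   >
  [0,4] S/NP   <
    [0,2] NP/PP   >
      [0,1] "city" : (NP/PP)/(NP\S)
      [1,2] "river" : NP\S
    [2,4] (S/NP)\(NP/PP)   <
      [2,3] "today" : N
      [3,4] "park" : ((S/NP)\(NP/PP))\N
  [4,8] NP   <
    [4,6] NP\PP   >
      [4,5] "near" : (NP\PP)/S
      [5,6] "bone" : S
    [6,8] NP\(NP\PP)   <
      [6,7] "chased" : PP
      [7,8] "clearly" : (NP\(NP\PP))\PP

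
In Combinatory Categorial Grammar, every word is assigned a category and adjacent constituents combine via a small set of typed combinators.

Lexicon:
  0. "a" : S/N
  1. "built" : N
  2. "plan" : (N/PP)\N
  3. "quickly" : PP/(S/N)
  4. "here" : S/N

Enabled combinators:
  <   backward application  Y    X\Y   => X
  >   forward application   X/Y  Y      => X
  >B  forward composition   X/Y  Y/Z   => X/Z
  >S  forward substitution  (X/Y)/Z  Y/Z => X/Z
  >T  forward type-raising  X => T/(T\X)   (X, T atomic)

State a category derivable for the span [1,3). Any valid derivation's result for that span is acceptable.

N/PP

[0,5] S   >
  [0,3] S/PP   >B
    [0,1] "a" : S/N
    [1,3] N/PP   <
      [1,2] "built" : N
      [2,3] "plan" : (N/PP)\N
  [3,5] PP   >
    [3,4] "quickly" : PP/(S/N)
    [4,5] "here" : S/N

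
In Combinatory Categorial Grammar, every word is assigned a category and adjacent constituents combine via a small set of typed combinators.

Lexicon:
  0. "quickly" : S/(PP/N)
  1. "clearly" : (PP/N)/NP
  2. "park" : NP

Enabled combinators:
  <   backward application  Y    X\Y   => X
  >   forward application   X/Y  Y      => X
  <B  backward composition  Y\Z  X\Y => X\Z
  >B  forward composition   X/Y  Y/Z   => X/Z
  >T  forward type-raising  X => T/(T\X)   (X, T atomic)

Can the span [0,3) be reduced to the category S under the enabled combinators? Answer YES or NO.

YES

[0,3] S   >
  [0,1] "quickly" : S/(PP/N)
  [1,3] PP/N   >
    [1,2] "clearly" : (PP/N)/NP
    [2,3] "park" : NP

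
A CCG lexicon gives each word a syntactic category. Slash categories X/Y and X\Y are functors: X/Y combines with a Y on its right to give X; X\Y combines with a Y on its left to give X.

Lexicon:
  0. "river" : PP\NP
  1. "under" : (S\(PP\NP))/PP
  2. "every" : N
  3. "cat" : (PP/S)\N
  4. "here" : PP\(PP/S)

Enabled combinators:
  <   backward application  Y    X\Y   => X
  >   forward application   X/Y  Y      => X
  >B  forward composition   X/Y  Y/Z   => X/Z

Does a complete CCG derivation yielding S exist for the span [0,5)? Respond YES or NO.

[0,5] S   <
  [0,1] "river" : PP\NP
  [1,5] S\(PP\NP)   >
    [1,2] "under" : (S\(PP\NP))/PP
    [2,5] PP   <
      [2,4] PP/S   <
        [2,3] "every" : N
        [3,4] "cat" : (PP/S)\N
      [4,5] "here" : PP\(PP/S)

YES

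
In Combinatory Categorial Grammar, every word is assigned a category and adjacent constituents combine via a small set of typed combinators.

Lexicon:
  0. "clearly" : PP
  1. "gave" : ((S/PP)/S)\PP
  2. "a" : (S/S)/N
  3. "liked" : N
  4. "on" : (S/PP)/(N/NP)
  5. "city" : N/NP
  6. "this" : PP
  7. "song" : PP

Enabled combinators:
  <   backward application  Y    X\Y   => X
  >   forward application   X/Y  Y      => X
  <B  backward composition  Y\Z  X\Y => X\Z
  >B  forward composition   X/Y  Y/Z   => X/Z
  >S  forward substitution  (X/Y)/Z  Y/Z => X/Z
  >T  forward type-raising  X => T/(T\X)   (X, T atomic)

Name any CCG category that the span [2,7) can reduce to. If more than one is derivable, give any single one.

S

[0,8] S   >
  [0,7] S/PP   >
    [0,2] (S/PP)/S   <
      [0,1] "clearly" : PP
      [1,2] "gave" : ((S/PP)/S)\PP
    [2,7] S   >
      [2,6] S/PP   >B
        [2,4] S/S   >
          [2,3] "a" : (S/S)/N
          [3,4] "liked" : N
        [4,6] S/PP   >
          [4,5] "on" : (S/PP)/(N/NP)
          [5,6] "city" : N/NP
      [6,7] "this" : PP
  [7,8] "song" : PP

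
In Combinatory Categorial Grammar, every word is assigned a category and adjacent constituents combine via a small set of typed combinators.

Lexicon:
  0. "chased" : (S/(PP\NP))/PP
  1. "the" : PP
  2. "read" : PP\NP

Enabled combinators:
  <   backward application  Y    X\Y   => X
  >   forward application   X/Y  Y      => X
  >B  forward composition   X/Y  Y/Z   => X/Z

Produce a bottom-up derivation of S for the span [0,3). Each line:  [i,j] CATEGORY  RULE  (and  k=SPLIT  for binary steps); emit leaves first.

[0,1] (S/(PP\NP))/PP  lex  "chased"
[1,2] PP  lex  "the"
[0,2] S/(PP\NP)  >  k=1
[2,3] PP\NP  lex  "read"
[0,3] S  >  k=2

[0,3] S   >
  [0,2] S/(PP\NP)   >
    [0,1] "chased" : (S/(PP\NP))/PP
    [1,2] "the" : PP
  [2,3] "read" : PP\NP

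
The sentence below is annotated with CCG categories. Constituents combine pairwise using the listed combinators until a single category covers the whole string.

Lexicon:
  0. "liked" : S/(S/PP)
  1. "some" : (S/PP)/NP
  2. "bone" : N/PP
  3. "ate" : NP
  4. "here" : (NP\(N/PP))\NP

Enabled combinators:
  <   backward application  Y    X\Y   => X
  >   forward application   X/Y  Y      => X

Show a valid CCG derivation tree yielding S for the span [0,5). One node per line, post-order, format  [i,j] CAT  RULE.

[0,1] S/(S/PP)  lex  "liked"
[1,2] (S/PP)/NP  lex  "some"
[2,3] N/PP  lex  "bone"
[3,4] NP  lex  "ate"
[4,5] (NP\(N/PP))\NP  lex  "here"
[3,5] NP\(N/PP)  <  k=4
[2,5] NP  <  k=3
[1,5] S/PP  >  k=2
[0,5] S  >  k=1

[0,5] S   >
  [0,1] "liked" : S/(S/PP)
  [1,5] S/PP   >
    [1,2] "some" : (S/PP)/NP
    [2,5] NP   <
      [2,3] "bone" : N/PP
      [3,5] NP\(N/PP)   <
        [3,4] "ate" : NP
        [4,5] "here" : (NP\(N/PP))\NP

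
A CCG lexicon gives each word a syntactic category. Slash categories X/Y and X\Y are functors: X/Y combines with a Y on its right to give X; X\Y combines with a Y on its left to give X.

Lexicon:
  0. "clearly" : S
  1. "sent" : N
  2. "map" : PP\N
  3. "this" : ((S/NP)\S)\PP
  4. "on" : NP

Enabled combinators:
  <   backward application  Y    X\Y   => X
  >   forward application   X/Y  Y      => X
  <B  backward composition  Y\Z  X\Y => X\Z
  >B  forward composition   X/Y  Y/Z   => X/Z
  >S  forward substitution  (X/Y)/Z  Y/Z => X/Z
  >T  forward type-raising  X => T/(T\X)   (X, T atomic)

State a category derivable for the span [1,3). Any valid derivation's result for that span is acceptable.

[0,5] S   >
  [0,4] S/NP   <
    [0,1] "clearly" : S
    [1,4] (S/NP)\S   <
      [1,3] PP   >
        [1,2] PP/(PP\N)   >T
          [1,2] "sent" : N
        [2,3] "map" : PP\N
      [3,4] "this" : ((S/NP)\S)\PP
  [4,5] "on" : NP

PP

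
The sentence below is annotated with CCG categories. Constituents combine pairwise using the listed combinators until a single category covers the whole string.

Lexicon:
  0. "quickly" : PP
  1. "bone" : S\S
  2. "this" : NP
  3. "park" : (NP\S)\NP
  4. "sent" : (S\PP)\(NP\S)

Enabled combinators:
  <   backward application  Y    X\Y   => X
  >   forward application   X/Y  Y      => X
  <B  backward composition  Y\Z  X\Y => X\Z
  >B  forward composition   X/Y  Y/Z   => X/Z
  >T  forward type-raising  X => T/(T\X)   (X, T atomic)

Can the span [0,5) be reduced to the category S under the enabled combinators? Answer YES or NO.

[0,5] S   <
  [0,1] "quickly" : PP
  [1,5] S\PP   <
    [1,4] NP\S   <B
      [1,2] "bone" : S\S
      [2,4] NP\S   <
        [2,3] "this" : NP
        [3,4] "park" : (NP\S)\NP
    [4,5] "sent" : (S\PP)\(NP\S)

YES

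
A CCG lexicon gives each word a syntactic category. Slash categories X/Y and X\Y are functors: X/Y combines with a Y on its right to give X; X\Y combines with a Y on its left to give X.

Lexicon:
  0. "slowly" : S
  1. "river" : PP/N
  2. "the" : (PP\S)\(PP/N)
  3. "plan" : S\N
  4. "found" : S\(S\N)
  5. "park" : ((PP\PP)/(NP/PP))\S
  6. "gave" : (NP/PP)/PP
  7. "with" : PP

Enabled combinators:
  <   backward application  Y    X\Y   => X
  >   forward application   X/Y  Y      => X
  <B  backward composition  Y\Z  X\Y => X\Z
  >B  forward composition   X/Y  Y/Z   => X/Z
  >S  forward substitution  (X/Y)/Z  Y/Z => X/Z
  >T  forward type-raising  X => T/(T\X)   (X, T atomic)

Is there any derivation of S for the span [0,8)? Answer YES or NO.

S PP/N (PP\S)\(PP/N) S\N S\(S\N) ((PP\PP)/(NP/PP))\S (NP/PP)/PP PP
CKY chart[0,8] = {N/(N\PP), NP/(NP\PP), PP, PP/(PP\PP), S/(S\PP)}; S ∉ chart

NO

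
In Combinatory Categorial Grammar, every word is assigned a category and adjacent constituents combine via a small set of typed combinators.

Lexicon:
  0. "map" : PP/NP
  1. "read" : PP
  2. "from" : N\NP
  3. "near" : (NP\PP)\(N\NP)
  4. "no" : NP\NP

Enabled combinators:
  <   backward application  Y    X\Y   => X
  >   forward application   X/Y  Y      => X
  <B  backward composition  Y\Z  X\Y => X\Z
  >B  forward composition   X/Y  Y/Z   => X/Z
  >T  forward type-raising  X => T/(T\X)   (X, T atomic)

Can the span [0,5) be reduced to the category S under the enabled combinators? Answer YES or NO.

NO

PP/NP PP N\NP (NP\PP)\(N\NP) NP\NP
CKY chart[0,5] = {N/(N\PP), NP/(NP\PP), PP, PP/(NP\NP), PP/(PP\PP), S/(S\PP)}; S ∉ chart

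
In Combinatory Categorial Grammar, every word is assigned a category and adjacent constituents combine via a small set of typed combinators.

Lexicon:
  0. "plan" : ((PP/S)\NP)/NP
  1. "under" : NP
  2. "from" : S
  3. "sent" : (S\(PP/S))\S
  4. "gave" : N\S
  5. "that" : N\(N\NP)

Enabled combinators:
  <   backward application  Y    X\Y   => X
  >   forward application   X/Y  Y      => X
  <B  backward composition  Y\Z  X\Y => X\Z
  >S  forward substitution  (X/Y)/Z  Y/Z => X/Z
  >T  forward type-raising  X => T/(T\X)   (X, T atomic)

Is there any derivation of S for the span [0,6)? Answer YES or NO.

NO

((PP/S)\NP)/NP NP S (S\(PP/S))\S N\S N\(N\NP)
CKY chart[0,6] = {N, N/(N\N), NP/(NP\N), PP/(PP\N), S/(S\N)}; S ∉ chart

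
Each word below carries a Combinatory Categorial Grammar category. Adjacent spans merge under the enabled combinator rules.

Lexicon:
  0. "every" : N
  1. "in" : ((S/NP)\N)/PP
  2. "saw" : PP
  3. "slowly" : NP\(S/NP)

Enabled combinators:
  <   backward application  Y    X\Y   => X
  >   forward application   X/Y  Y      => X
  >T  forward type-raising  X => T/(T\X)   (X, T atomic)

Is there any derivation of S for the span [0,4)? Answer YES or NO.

N ((S/NP)\N)/PP PP NP\(S/NP)
CKY chart[0,4] = {N/(N\NP), NP, NP/(NP\NP), PP/(PP\NP), S/(S\NP)}; S ∉ chart

NO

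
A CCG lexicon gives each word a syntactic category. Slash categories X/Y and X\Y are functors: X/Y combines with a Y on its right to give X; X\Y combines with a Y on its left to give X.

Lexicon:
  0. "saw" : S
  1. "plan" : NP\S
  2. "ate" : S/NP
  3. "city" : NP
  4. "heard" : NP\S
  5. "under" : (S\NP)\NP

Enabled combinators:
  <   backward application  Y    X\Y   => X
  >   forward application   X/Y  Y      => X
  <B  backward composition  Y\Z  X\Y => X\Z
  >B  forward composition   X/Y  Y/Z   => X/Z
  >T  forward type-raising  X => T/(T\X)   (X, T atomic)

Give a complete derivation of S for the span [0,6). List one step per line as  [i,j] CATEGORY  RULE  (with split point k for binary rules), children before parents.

[0,6] S   <
  [0,2] NP   <
    [0,1] "saw" : S
    [1,2] "plan" : NP\S
  [2,6] S\NP   <
    [2,5] NP   <
      [2,4] S   >
        [2,3] "ate" : S/NP
        [3,4] "city" : NP
      [4,5] "heard" : NP\S
    [5,6] "under" : (S\NP)\NP

[0,1] S  lex  "saw"
[1,2] NP\S  lex  "plan"
[0,2] NP  <  k=1
[2,3] S/NP  lex  "ate"
[3,4] NP  lex  "city"
[2,4] S  >  k=3
[4,5] NP\S  lex  "heard"
[2,5] NP  <  k=4
[5,6] (S\NP)\NP  lex  "under"
[2,6] S\NP  <  k=5
[0,6] S  <  k=2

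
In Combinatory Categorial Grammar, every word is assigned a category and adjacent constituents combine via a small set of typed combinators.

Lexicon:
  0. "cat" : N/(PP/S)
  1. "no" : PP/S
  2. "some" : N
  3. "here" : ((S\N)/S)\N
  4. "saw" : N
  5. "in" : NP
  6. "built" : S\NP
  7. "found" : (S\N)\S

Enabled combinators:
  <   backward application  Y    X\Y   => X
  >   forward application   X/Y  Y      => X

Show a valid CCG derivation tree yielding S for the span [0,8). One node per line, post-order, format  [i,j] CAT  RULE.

[0,8] S   <
  [0,2] N   >
    [0,1] "cat" : N/(PP/S)
    [1,2] "no" : PP/S
  [2,8] S\N   >
    [2,4] (S\N)/S   <
      [2,3] "some" : N
      [3,4] "here" : ((S\N)/S)\N
    [4,8] S   <
      [4,5] "saw" : N
      [5,8] S\N   <
        [5,7] S   <
          [5,6] "in" : NP
          [6,7] "built" : S\NP
        [7,8] "found" : (S\N)\S

[0,1] N/(PP/S)  lex  "cat"
[1,2] PP/S  lex  "no"
[0,2] N  >  k=1
[2,3] N  lex  "some"
[3,4] ((S\N)/S)\N  lex  "here"
[2,4] (S\N)/S  <  k=3
[4,5] N  lex  "saw"
[5,6] NP  lex  "in"
[6,7] S\NP  lex  "built"
[5,7] S  <  k=6
[7,8] (S\N)\S  lex  "found"
[5,8] S\N  <  k=7
[4,8] S  <  k=5
[2,8] S\N  >  k=4
[0,8] S  <  k=2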